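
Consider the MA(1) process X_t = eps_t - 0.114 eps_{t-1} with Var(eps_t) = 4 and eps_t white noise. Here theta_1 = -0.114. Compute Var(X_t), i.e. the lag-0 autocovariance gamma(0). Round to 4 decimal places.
\gamma(0) = 4.0520

For an MA(q) process X_t = eps_t + sum_i theta_i eps_{t-i} with
Var(eps_t) = sigma^2, the variance is
  gamma(0) = sigma^2 * (1 + sum_i theta_i^2).
  sum_i theta_i^2 = (-0.114)^2 = 0.012996.
  gamma(0) = 4 * (1 + 0.012996) = 4 * 1.012996 = 4.051984, which rounds to 4.0520.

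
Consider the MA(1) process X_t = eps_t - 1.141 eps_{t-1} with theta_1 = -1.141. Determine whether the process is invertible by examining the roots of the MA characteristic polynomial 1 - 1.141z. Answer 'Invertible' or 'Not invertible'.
\text{Not invertible}

The MA(q) characteristic polynomial is P(z) = 1 - 1.141z.
Invertibility requires all roots to lie outside the unit circle, i.e. |z| > 1 for every root.
This is linear in z: 1 + (-1.141) z = 0  =>  z = -1/(-1.141) = 0.876424,  |z| = 0.876424.
Moduli of all roots: 0.8764.
All moduli strictly greater than 1? No.
Verdict: Not invertible.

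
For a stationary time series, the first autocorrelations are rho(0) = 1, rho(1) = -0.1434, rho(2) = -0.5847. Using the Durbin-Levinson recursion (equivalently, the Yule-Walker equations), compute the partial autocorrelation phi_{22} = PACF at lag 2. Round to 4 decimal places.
\phi_{22} = -0.6180

The PACF at lag k is phi_{kk}, the last component of the solution
to the Yule-Walker system G_k phi = r_k where
  (G_k)_{ij} = rho(|i - j|), (r_k)_i = rho(i), i,j = 1..k.
Equivalently, Durbin-Levinson gives phi_{kk} iteratively:
  phi_{11} = rho(1)
  phi_{kk} = [rho(k) - sum_{j=1..k-1} phi_{k-1,j} rho(k-j)]
            / [1 - sum_{j=1..k-1} phi_{k-1,j} rho(j)],
  phi_{k,j} = phi_{k-1,j} - phi_{kk} phi_{k-1,k-j},  j = 1..k-1.
Step k = 1:
  phi_11 = rho(1) = -0.1434.
Step k = 2:
  phi_22 = [rho(2) - phi_11 rho(1)] / [1 - phi_11 rho(1)] = [-0.5847 - (-0.1434)(-0.1434)] / [1 - (-0.1434)(-0.1434)]
         = -0.60526356 / 0.97943644 = -0.618.
Therefore phi_{22} = -0.6180.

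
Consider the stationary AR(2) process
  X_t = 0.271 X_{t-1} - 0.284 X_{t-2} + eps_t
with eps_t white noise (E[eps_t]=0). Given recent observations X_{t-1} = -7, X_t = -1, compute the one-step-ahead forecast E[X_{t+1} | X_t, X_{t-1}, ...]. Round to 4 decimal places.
E[X_{t+1} \mid \mathcal F_t] = 1.7170

For an AR(p) model X_t = c + sum_i phi_i X_{t-i} + eps_t, the
one-step-ahead conditional mean is
  E[X_{t+1} | X_t, ...] = c + sum_i phi_i X_{t+1-i}.
Substitute known values:
  E[X_{t+1} | ...] = (0.271) * (-1) + (-0.284) * (-7)
                   = 1.7170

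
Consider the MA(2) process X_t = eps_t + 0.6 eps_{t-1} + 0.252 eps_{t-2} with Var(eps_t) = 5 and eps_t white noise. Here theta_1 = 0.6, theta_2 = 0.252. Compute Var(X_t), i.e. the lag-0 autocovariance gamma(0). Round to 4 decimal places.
\gamma(0) = 7.1175

For an MA(q) process X_t = eps_t + sum_i theta_i eps_{t-i} with
Var(eps_t) = sigma^2, the variance is
  gamma(0) = sigma^2 * (1 + sum_i theta_i^2).
  sum_i theta_i^2 = (0.6)^2 + (0.252)^2 = 0.36 + 0.063504 = 0.423504.
  gamma(0) = 5 * (1 + 0.423504) = 5 * 1.423504 = 7.11752, which rounds to 7.1175.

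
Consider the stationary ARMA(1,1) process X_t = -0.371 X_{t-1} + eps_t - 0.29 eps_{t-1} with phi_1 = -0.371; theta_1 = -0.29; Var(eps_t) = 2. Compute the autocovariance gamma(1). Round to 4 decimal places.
\gamma(1) = -1.6979

Multiply the model equation by X_{t-k} and take expectations. With theta_0 = psi_0 = 1 and psi_j the MA(infinity) weights, this gives
  gamma(k) - sum_i phi_i gamma(k-i) = c_k,
  c_k = sigma^2 * sum_{j=k..q} theta_j psi_{j-k}   (c_k = 0 for k > q),
using gamma(-m) = gamma(m).
psi-weights needed (psi_j = theta_j + sum_i phi_i psi_{j-i}):
  psi_1 = theta_1 + phi_1 = -0.29 + (-0.371) = -0.661
Right-hand sides:
  c_0 = sigma^2 (1 + theta_1 psi_1) = 2 * (1 + (-0.29)(-0.661)) = 2 * 1.19169 = 2.38338
  c_1 = sigma^2 theta_1 = 2 * (-0.29) = -0.58
  c_2 = 0
Equations for k = 0 and k = 1 (AR order 1):
  gamma(0) = phi_1 gamma(1) + c_0
  gamma(1) = phi_1 gamma(0) + c_1
Substituting the second into the first: gamma(0) (1 - phi_1^2) = c_0 + phi_1 c_1, so
  gamma(0) = (c_0 + phi_1 c_1) / (1 - phi_1^2) = (2.38338 + (-0.371)(-0.58)) / (1 - (-0.371)^2) = 2.59856 / 0.862359 = 3.013316.
  gamma(1) = phi_1 gamma(0) + c_1 = (-0.371)(3.013316) + (-0.58) = -1.69794.
Therefore gamma(1) = -1.6979 (to 4 decimal places).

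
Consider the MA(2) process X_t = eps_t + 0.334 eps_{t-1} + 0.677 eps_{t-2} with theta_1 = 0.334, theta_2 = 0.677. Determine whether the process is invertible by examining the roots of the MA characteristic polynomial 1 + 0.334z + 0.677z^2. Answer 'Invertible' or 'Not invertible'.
\text{Invertible}

The MA(q) characteristic polynomial is P(z) = 1 + 0.334z + 0.677z^2.
Invertibility requires all roots to lie outside the unit circle, i.e. |z| > 1 for every root.
Set 1 + (0.334) z + (0.677) z^2 = 0, i.e. a z^2 + b z + c = 0 with a = 0.677, b = 0.334, c = 1.
Discriminant D = b^2 - 4ac = (0.334)^2 - 4*(0.677)*1 = 0.111556 - (2.708) = -2.596444.
D < 0, so the roots are the complex-conjugate pair z = (-b +/- i sqrt(-D)) / (2a) = -0.2467 +/- 1.1901i.
For a conjugate pair |z|^2 = z * conj(z) = (product of roots) = c/a = 1/(0.677) = 1.477105, so |z| = sqrt(1.477105) = 1.2154 for both roots.
Moduli of all roots: 1.2154, 1.2154.
All moduli strictly greater than 1? Yes.
Verdict: Invertible.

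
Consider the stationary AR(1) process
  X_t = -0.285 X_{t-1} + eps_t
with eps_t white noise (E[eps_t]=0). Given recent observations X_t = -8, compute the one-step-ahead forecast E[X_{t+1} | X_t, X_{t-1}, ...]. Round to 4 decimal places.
E[X_{t+1} \mid \mathcal F_t] = 2.2800

For an AR(p) model X_t = c + sum_i phi_i X_{t-i} + eps_t, the
one-step-ahead conditional mean is
  E[X_{t+1} | X_t, ...] = c + sum_i phi_i X_{t+1-i}.
Substitute known values:
  E[X_{t+1} | ...] = (-0.285) * (-8)
                   = 2.2800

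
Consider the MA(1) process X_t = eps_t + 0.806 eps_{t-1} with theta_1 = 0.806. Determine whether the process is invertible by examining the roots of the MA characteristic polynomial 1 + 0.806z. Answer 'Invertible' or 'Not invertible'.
\text{Invertible}

The MA(q) characteristic polynomial is P(z) = 1 + 0.806z.
Invertibility requires all roots to lie outside the unit circle, i.e. |z| > 1 for every root.
This is linear in z: 1 + (0.806) z = 0  =>  z = -1/(0.806) = -1.240695,  |z| = 1.240695.
Moduli of all roots: 1.2407.
All moduli strictly greater than 1? Yes.
Verdict: Invertible.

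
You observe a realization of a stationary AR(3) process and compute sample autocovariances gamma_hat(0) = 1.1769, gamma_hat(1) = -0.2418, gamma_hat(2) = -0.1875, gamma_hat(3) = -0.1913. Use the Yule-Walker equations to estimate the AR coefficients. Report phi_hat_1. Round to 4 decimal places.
\hat\phi_{1} = -0.3051

The Yule-Walker equations for an AR(p) process read, in matrix form,
  Gamma_p phi = r_p,   with   (Gamma_p)_{ij} = gamma(|i - j|),
                       (r_p)_i = gamma(i),   i,j = 1..p.
Substitute the sample gammas (Toeplitz matrix and right-hand side of size 3):
  Gamma_p = [[1.1769, -0.2418, -0.1875], [-0.2418, 1.1769, -0.2418], [-0.1875, -0.2418, 1.1769]]
  r_p     = [-0.2418, -0.1875, -0.1913]
Written out (R1..R3):
  (R1) 1.1769 phi_1 - 0.2418 phi_2 - 0.1875 phi_3 = -0.2418
  (R2) -0.2418 phi_1 + 1.1769 phi_2 - 0.2418 phi_3 = -0.1875
  (R3) -0.1875 phi_1 - 0.2418 phi_2 + 1.1769 phi_3 = -0.1913
Gaussian elimination:
  R2 <- R2 - (-0.2418/1.1769) R1 = R2 - (-0.205455) R1:  1.127221 phi_2 - 0.280323 phi_3 = -0.237179
  R3 <- R3 - (-0.1875/1.1769) R1 = R3 - (-0.159317) R1:  -0.280323 phi_2 + 1.147028 phi_3 = -0.229823
  R3 <- R3 - (-0.280323/1.127221) R2 = R3 - (-0.248685) R2:  1.077316 phi_3 = -0.288806
Back-substitution:
  phi_hat_3 = -0.288806 / 1.077316 = -0.268079
  phi_hat_2 = (-0.237179 - (-0.280323)(-0.268079)) / 1.127221 = -0.277078
  phi_hat_1 = (-0.2418 - (-0.2418)(-0.277078) - (-0.1875)(-0.268079)) / 1.1769 = -0.305091
So phi_hat = [-0.3051, -0.2771, -0.2681].
Therefore phi_hat_1 = -0.3051.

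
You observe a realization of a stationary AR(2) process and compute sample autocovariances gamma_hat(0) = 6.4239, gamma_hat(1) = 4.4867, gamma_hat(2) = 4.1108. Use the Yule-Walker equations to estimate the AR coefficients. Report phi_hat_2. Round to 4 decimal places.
\hat\phi_{2} = 0.2970

The Yule-Walker equations for an AR(p) process read, in matrix form,
  Gamma_p phi = r_p,   with   (Gamma_p)_{ij} = gamma(|i - j|),
                       (r_p)_i = gamma(i),   i,j = 1..p.
Substitute the sample gammas (Toeplitz matrix and right-hand side of size 2):
  Gamma_p = [[6.4239, 4.4867], [4.4867, 6.4239]]
  r_p     = [4.4867, 4.1108]
Written out:
  6.4239 phi_1 + 4.4867 phi_2 = 4.4867
  4.4867 phi_1 + 6.4239 phi_2 = 4.1108
Solve by Cramer's rule:
  det = gamma(0)^2 - gamma(1)^2 = (6.4239)^2 - (4.4867)^2 = 41.26649121 - 20.13047689 = 21.13601432
  phi_hat_1 = [gamma(1) gamma(0) - gamma(1) gamma(2)] / det = [(4.4867)(6.4239) - (4.4867)(4.1108)] / 21.13601432 = 10.37818577 / 21.13601432 = 0.491
  phi_hat_2 = [gamma(0) gamma(2) - gamma(1)^2] / det = [(6.4239)(4.1108) - (4.4867)^2] / 21.13601432 = 6.27689123 / 21.13601432 = 0.297
So phi_hat = [0.4910, 0.2970].
Therefore phi_hat_2 = 0.2970.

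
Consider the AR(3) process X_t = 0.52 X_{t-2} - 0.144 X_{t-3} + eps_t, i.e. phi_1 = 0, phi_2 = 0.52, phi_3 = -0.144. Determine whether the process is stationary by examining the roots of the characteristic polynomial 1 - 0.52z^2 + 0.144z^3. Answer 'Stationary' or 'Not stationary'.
\text{Stationary}

The AR(p) characteristic polynomial is P(z) = 1 - 0.52z^2 + 0.144z^3.
Stationarity requires all roots to lie outside the unit circle, i.e. |z| > 1 for every root.
Degree 3: look for a simple real root z0 first, then factor out (1 - z/z0) and solve the remaining quadratic.
Testing z0 = 2.5: P(2.5) = 1 + (0)(2.5) + (-0.52)(2.5)^2 + (0.144)(2.5)^3
  = 1 + (0) + (-3.25) + (2.25) = 0.  So z_0 = 2.5 is a root, |z_0| = 2.5.
Divide out the factor (1 - 0.4 z) = (1 - z/z0) (since 1/z0 = 0.4):
  P(z) = (1 - 0.4 z)(1 + (0.4) z + (-0.36) z^2)
  [check: z-coef 0.4 - (0.4) = 0; z^2-coef -0.36 - (0.4)(0.4) = -0.52; z^3-coef -(0.4)(-0.36) = 0.144.]
Remaining roots from the quadratic factor 1 + (0.4) z + (-0.36) z^2:
  Set 1 + (0.4) z + (-0.36) z^2 = 0, i.e. a z^2 + b z + c = 0 with a = -0.36, b = 0.4, c = 1.
  Discriminant D = b^2 - 4ac = (0.4)^2 - 4*(-0.36)*1 = 0.16 - (-1.44) = 1.6.
  D >= 0, so the roots are real: z = (-b +/- sqrt(D)) / (2a) = (-0.4 +/- 1.264911) / (-0.72).
    z_1 = (-0.4 + 1.264911) / (-0.72) = -1.2013,   |z_1| = 1.2013.
    z_2 = (-0.4 - 1.264911) / (-0.72) = 2.3124,   |z_2| = 2.3124.
Moduli of all roots: 2.5000, 1.2013, 2.3124.
All moduli strictly greater than 1? Yes.
Verdict: Stationary.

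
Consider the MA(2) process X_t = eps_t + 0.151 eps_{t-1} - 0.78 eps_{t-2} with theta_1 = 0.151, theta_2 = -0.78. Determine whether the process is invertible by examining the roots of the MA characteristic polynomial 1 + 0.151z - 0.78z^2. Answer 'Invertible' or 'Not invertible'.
\text{Invertible}

The MA(q) characteristic polynomial is P(z) = 1 + 0.151z - 0.78z^2.
Invertibility requires all roots to lie outside the unit circle, i.e. |z| > 1 for every root.
Set 1 + (0.151) z + (-0.78) z^2 = 0, i.e. a z^2 + b z + c = 0 with a = -0.78, b = 0.151, c = 1.
Discriminant D = b^2 - 4ac = (0.151)^2 - 4*(-0.78)*1 = 0.022801 - (-3.12) = 3.142801.
D >= 0, so the roots are real: z = (-b +/- sqrt(D)) / (2a) = (-0.151 +/- 1.772795) / (-1.56).
  z_1 = (-0.151 + 1.772795) / (-1.56) = -1.0396,   |z_1| = 1.0396.
  z_2 = (-0.151 - 1.772795) / (-1.56) = 1.2332,   |z_2| = 1.2332.
Moduli of all roots: 1.0396, 1.2332.
All moduli strictly greater than 1? Yes.
Verdict: Invertible.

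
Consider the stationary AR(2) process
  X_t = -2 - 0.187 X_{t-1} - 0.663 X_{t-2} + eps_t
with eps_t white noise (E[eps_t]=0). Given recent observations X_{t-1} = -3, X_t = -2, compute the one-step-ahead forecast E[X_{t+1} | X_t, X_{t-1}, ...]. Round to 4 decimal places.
E[X_{t+1} \mid \mathcal F_t] = 0.3630

For an AR(p) model X_t = c + sum_i phi_i X_{t-i} + eps_t, the
one-step-ahead conditional mean is
  E[X_{t+1} | X_t, ...] = c + sum_i phi_i X_{t+1-i}.
Substitute known values:
  E[X_{t+1} | ...] = -2 + (-0.187) * (-2) + (-0.663) * (-3)
                   = 0.3630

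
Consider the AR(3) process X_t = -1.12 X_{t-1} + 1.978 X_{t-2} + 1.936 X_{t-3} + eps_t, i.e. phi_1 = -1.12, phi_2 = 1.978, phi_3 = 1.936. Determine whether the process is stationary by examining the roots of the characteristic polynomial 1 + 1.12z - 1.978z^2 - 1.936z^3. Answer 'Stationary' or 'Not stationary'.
\text{Not stationary}

The AR(p) characteristic polynomial is P(z) = 1 + 1.12z - 1.978z^2 - 1.936z^3.
Stationarity requires all roots to lie outside the unit circle, i.e. |z| > 1 for every root.
Degree 3: look for a simple real root z0 first, then factor out (1 - z/z0) and solve the remaining quadratic.
Testing z0 = -0.625: P(-0.625) = 1 + (1.12)(-0.625) + (-1.978)(-0.625)^2 + (-1.936)(-0.625)^3
  = 1 + (-0.7) + (-0.772656) + (0.472656) = 0.  So z_0 = -0.625 is a root, |z_0| = 0.625.
Divide out the factor (1 + 1.6 z) = (1 - z/z0) (since 1/z0 = -1.6):
  P(z) = (1 + 1.6 z)(1 + (-0.48) z + (-1.21) z^2)
  [check: z-coef -0.48 - (-1.6) = 1.12; z^2-coef -1.21 - (-1.6)(-0.48) = -1.978; z^3-coef -(-1.6)(-1.21) = -1.936.]
Remaining roots from the quadratic factor 1 + (-0.48) z + (-1.21) z^2:
  Set 1 + (-0.48) z + (-1.21) z^2 = 0, i.e. a z^2 + b z + c = 0 with a = -1.21, b = -0.48, c = 1.
  Discriminant D = b^2 - 4ac = (-0.48)^2 - 4*(-1.21)*1 = 0.2304 - (-4.84) = 5.0704.
  D >= 0, so the roots are real: z = (-b +/- sqrt(D)) / (2a) = (0.48 +/- 2.251755) / (-2.42).
    z_1 = (0.48 + 2.251755) / (-2.42) = -1.1288,   |z_1| = 1.1288.
    z_2 = (0.48 - 2.251755) / (-2.42) = 0.7321,   |z_2| = 0.7321.
Moduli of all roots: 0.6250, 1.1288, 0.7321.
All moduli strictly greater than 1? No.
Verdict: Not stationary.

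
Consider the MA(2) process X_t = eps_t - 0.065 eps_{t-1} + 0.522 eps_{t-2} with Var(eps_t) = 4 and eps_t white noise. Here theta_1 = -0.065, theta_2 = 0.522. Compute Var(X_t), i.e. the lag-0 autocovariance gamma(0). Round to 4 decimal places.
\gamma(0) = 5.1068

For an MA(q) process X_t = eps_t + sum_i theta_i eps_{t-i} with
Var(eps_t) = sigma^2, the variance is
  gamma(0) = sigma^2 * (1 + sum_i theta_i^2).
  sum_i theta_i^2 = (-0.065)^2 + (0.522)^2 = 0.004225 + 0.272484 = 0.276709.
  gamma(0) = 4 * (1 + 0.276709) = 4 * 1.276709 = 5.106836, which rounds to 5.1068.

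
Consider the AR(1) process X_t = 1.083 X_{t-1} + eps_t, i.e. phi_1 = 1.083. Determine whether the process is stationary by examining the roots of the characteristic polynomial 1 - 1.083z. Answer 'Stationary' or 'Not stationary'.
\text{Not stationary}

The AR(p) characteristic polynomial is P(z) = 1 - 1.083z.
Stationarity requires all roots to lie outside the unit circle, i.e. |z| > 1 for every root.
This is linear in z: 1 + (-1.083) z = 0  =>  z = -1/(-1.083) = 0.923361,  |z| = 0.923361.
Moduli of all roots: 0.9234.
All moduli strictly greater than 1? No.
Verdict: Not stationary.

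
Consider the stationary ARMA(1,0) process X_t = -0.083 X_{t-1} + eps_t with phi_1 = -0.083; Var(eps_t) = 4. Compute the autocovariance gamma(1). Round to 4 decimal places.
\gamma(1) = -0.3343

Multiply the model equation by X_{t-k} and take expectations. With theta_0 = psi_0 = 1 and psi_j the MA(infinity) weights, this gives
  gamma(k) - sum_i phi_i gamma(k-i) = c_k,
  c_k = sigma^2 * sum_{j=k..q} theta_j psi_{j-k}   (c_k = 0 for k > q),
using gamma(-m) = gamma(m).
Pure AR (q = 0): c_0 = sigma^2 = 4, c_k = 0 for k >= 1.
Equations for k = 0 and k = 1 (AR order 1):
  gamma(0) = phi_1 gamma(1) + c_0
  gamma(1) = phi_1 gamma(0) + c_1
Substituting the second into the first: gamma(0) (1 - phi_1^2) = c_0 + phi_1 c_1, so
  gamma(0) = c_0 / (1 - phi_1^2) = 4 / (1 - (-0.083)^2) = 4 / 0.993111 = 4.027747.
  gamma(1) = phi_1 gamma(0) = (-0.083)(4.027747) = -0.334303.
Therefore gamma(1) = -0.3343 (to 4 decimal places).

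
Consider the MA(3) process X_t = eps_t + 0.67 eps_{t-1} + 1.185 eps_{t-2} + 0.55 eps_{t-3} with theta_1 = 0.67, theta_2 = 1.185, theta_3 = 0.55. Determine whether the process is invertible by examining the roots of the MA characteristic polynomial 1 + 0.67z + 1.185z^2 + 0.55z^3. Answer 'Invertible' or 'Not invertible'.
\text{Not invertible}

The MA(q) characteristic polynomial is P(z) = 1 + 0.67z + 1.185z^2 + 0.55z^3.
Invertibility requires all roots to lie outside the unit circle, i.e. |z| > 1 for every root.
Degree 3: look for a simple real root z0 first, then factor out (1 - z/z0) and solve the remaining quadratic.
Testing z0 = -2: P(-2) = 1 + (0.67)(-2) + (1.185)(-2)^2 + (0.55)(-2)^3
  = 1 + (-1.34) + (4.74) + (-4.4) = 0.  So z_0 = -2 is a root, |z_0| = 2.
Divide out the factor (1 + 0.5 z) = (1 - z/z0) (since 1/z0 = -0.5):
  P(z) = (1 + 0.5 z)(1 + (0.17) z + (1.1) z^2)
  [check: z-coef 0.17 - (-0.5) = 0.67; z^2-coef 1.1 - (-0.5)(0.17) = 1.185; z^3-coef -(-0.5)(1.1) = 0.55.]
Remaining roots from the quadratic factor 1 + (0.17) z + (1.1) z^2:
  Set 1 + (0.17) z + (1.1) z^2 = 0, i.e. a z^2 + b z + c = 0 with a = 1.1, b = 0.17, c = 1.
  Discriminant D = b^2 - 4ac = (0.17)^2 - 4*(1.1)*1 = 0.0289 - (4.4) = -4.3711.
  D < 0, so the roots are the complex-conjugate pair z = (-b +/- i sqrt(-D)) / (2a) = -0.0773 +/- 0.9503i.
  For a conjugate pair |z|^2 = z * conj(z) = (product of roots) = c/a = 1/(1.1) = 0.909091, so |z| = sqrt(0.909091) = 0.9535 for both roots.
Moduli of all roots: 2.0000, 0.9535, 0.9535.
All moduli strictly greater than 1? No.
Verdict: Not invertible.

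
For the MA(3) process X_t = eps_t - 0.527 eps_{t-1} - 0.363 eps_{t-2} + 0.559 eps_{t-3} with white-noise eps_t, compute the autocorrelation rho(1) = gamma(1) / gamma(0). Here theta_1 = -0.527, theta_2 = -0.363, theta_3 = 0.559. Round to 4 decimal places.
\rho(1) = -0.3128

For an MA(q) process with theta_0 = 1, the autocovariance is
  gamma(k) = sigma^2 * sum_{i=0..q-k} theta_i * theta_{i+k},
and rho(k) = gamma(k) / gamma(0). Sigma^2 cancels.
  numerator   = (1)*(-0.527) + (-0.527)*(-0.363) + (-0.363)*(0.559) = -0.538616.
  denominator = (1)^2 + (-0.527)^2 + (-0.363)^2 + (0.559)^2 = 1.721979.
  rho(1) = -0.538616 / 1.721979 = -0.3128.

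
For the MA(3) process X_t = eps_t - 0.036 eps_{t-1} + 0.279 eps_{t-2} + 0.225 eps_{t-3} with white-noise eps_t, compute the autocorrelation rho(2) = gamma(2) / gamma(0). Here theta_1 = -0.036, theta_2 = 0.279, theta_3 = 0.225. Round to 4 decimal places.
\rho(2) = 0.2398

For an MA(q) process with theta_0 = 1, the autocovariance is
  gamma(k) = sigma^2 * sum_{i=0..q-k} theta_i * theta_{i+k},
and rho(k) = gamma(k) / gamma(0). Sigma^2 cancels.
  numerator   = (1)*(0.279) + (-0.036)*(0.225) = 0.2709.
  denominator = (1)^2 + (-0.036)^2 + (0.279)^2 + (0.225)^2 = 1.129762.
  rho(2) = 0.2709 / 1.129762 = 0.2398.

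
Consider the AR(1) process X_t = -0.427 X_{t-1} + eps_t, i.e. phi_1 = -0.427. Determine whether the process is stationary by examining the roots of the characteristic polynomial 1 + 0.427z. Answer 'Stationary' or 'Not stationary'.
\text{Stationary}

The AR(p) characteristic polynomial is P(z) = 1 + 0.427z.
Stationarity requires all roots to lie outside the unit circle, i.e. |z| > 1 for every root.
This is linear in z: 1 + (0.427) z = 0  =>  z = -1/(0.427) = -2.34192,  |z| = 2.34192.
Moduli of all roots: 2.3419.
All moduli strictly greater than 1? Yes.
Verdict: Stationary.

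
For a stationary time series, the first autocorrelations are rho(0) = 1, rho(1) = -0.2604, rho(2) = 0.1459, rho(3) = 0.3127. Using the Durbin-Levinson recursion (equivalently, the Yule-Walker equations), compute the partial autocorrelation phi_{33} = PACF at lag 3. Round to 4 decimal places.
\phi_{33} = 0.3990

The PACF at lag k is phi_{kk}, the last component of the solution
to the Yule-Walker system G_k phi = r_k where
  (G_k)_{ij} = rho(|i - j|), (r_k)_i = rho(i), i,j = 1..k.
Equivalently, Durbin-Levinson gives phi_{kk} iteratively:
  phi_{11} = rho(1)
  phi_{kk} = [rho(k) - sum_{j=1..k-1} phi_{k-1,j} rho(k-j)]
            / [1 - sum_{j=1..k-1} phi_{k-1,j} rho(j)],
  phi_{k,j} = phi_{k-1,j} - phi_{kk} phi_{k-1,k-j},  j = 1..k-1.
Step k = 1:
  phi_11 = rho(1) = -0.2604.
Step k = 2:
  phi_22 = [rho(2) - phi_11 rho(1)] / [1 - phi_11 rho(1)] = [0.1459 - (-0.2604)(-0.2604)] / [1 - (-0.2604)(-0.2604)]
         = 0.07809184 / 0.93219184 = 0.083772.
  Update: phi_21 = phi_11 - phi_22 phi_11 = -0.2604 - (0.083772)(-0.2604) = -0.238586.
Step k = 3:
  phi_33 = [rho(3) - phi_21 rho(2) - phi_22 rho(1)] / [1 - phi_21 rho(1) - phi_22 rho(2)]
    numerator   = 0.3127 - (-0.238586)(0.1459) - (0.083772)(-0.2604) = 0.36932396
    denominator = 1 - (-0.238586)(-0.2604) - (0.083772)(0.1459) = 0.92564991
  phi_33 = 0.36932396 / 0.92564991 = 0.399.
Therefore phi_{33} = 0.3990.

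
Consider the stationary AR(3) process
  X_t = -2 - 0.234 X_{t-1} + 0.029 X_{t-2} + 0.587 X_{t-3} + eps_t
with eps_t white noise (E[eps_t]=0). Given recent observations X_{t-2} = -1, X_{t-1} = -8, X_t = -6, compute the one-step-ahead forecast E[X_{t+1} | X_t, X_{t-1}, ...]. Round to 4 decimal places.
E[X_{t+1} \mid \mathcal F_t] = -1.4150

For an AR(p) model X_t = c + sum_i phi_i X_{t-i} + eps_t, the
one-step-ahead conditional mean is
  E[X_{t+1} | X_t, ...] = c + sum_i phi_i X_{t+1-i}.
Substitute known values:
  E[X_{t+1} | ...] = -2 + (-0.234) * (-6) + (0.029) * (-8) + (0.587) * (-1)
                   = -1.4150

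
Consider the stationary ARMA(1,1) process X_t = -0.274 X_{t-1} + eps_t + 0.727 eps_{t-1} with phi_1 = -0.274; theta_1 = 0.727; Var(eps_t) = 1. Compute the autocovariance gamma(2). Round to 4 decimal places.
\gamma(2) = -0.1075

Multiply the model equation by X_{t-k} and take expectations. With theta_0 = psi_0 = 1 and psi_j the MA(infinity) weights, this gives
  gamma(k) - sum_i phi_i gamma(k-i) = c_k,
  c_k = sigma^2 * sum_{j=k..q} theta_j psi_{j-k}   (c_k = 0 for k > q),
using gamma(-m) = gamma(m).
psi-weights needed (psi_j = theta_j + sum_i phi_i psi_{j-i}):
  psi_1 = theta_1 + phi_1 = 0.727 + (-0.274) = 0.453
Right-hand sides:
  c_0 = sigma^2 (1 + theta_1 psi_1) = 1 * (1 + (0.727)(0.453)) = 1 * 1.329331 = 1.329331
  c_1 = sigma^2 theta_1 = 1 * (0.727) = 0.727
  c_2 = 0
Equations for k = 0 and k = 1 (AR order 1):
  gamma(0) = phi_1 gamma(1) + c_0
  gamma(1) = phi_1 gamma(0) + c_1
Substituting the second into the first: gamma(0) (1 - phi_1^2) = c_0 + phi_1 c_1, so
  gamma(0) = (c_0 + phi_1 c_1) / (1 - phi_1^2) = (1.329331 + (-0.274)(0.727)) / (1 - (-0.274)^2) = 1.130133 / 0.924924 = 1.221866.
  gamma(1) = phi_1 gamma(0) + c_1 = (-0.274)(1.221866) + (0.727) = 0.392209.
For k = 2 (> q): gamma(2) = phi_1 gamma(1) = (-0.274)(0.392209) = -0.107465.
Therefore gamma(2) = -0.1075 (to 4 decimal places).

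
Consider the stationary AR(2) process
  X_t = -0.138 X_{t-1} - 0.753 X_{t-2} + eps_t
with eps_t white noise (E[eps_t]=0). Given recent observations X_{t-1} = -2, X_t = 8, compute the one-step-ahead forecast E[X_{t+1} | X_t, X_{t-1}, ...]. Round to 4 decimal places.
E[X_{t+1} \mid \mathcal F_t] = 0.4020

For an AR(p) model X_t = c + sum_i phi_i X_{t-i} + eps_t, the
one-step-ahead conditional mean is
  E[X_{t+1} | X_t, ...] = c + sum_i phi_i X_{t+1-i}.
Substitute known values:
  E[X_{t+1} | ...] = (-0.138) * (8) + (-0.753) * (-2)
                   = 0.4020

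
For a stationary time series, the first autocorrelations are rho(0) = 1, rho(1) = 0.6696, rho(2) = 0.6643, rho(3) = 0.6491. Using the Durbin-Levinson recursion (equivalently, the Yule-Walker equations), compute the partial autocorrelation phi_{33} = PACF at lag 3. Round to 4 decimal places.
\phi_{33} = 0.2490

The PACF at lag k is phi_{kk}, the last component of the solution
to the Yule-Walker system G_k phi = r_k where
  (G_k)_{ij} = rho(|i - j|), (r_k)_i = rho(i), i,j = 1..k.
Equivalently, Durbin-Levinson gives phi_{kk} iteratively:
  phi_{11} = rho(1)
  phi_{kk} = [rho(k) - sum_{j=1..k-1} phi_{k-1,j} rho(k-j)]
            / [1 - sum_{j=1..k-1} phi_{k-1,j} rho(j)],
  phi_{k,j} = phi_{k-1,j} - phi_{kk} phi_{k-1,k-j},  j = 1..k-1.
Step k = 1:
  phi_11 = rho(1) = 0.6696.
Step k = 2:
  phi_22 = [rho(2) - phi_11 rho(1)] / [1 - phi_11 rho(1)] = [0.6643 - (0.6696)(0.6696)] / [1 - (0.6696)(0.6696)]
         = 0.21593584 / 0.55163584 = 0.391446.
  Update: phi_21 = phi_11 - phi_22 phi_11 = 0.6696 - (0.391446)(0.6696) = 0.407488.
Step k = 3:
  phi_33 = [rho(3) - phi_21 rho(2) - phi_22 rho(1)] / [1 - phi_21 rho(1) - phi_22 rho(2)]
    numerator   = 0.6491 - (0.407488)(0.6643) - (0.391446)(0.6696) = 0.11629356
    denominator = 1 - (0.407488)(0.6696) - (0.391446)(0.6643) = 0.46710854
  phi_33 = 0.11629356 / 0.46710854 = 0.249.
Therefore phi_{33} = 0.2490.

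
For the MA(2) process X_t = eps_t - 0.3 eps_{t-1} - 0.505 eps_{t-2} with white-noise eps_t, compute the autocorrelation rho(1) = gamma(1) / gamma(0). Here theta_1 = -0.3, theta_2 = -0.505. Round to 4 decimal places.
\rho(1) = -0.1104

For an MA(q) process with theta_0 = 1, the autocovariance is
  gamma(k) = sigma^2 * sum_{i=0..q-k} theta_i * theta_{i+k},
and rho(k) = gamma(k) / gamma(0). Sigma^2 cancels.
  numerator   = (1)*(-0.3) + (-0.3)*(-0.505) = -0.1485.
  denominator = (1)^2 + (-0.3)^2 + (-0.505)^2 = 1.345025.
  rho(1) = -0.1485 / 1.345025 = -0.1104.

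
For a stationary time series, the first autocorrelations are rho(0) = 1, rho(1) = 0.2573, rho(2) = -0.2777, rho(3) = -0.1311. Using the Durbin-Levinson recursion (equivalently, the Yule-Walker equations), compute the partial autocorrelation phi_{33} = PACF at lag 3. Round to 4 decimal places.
\phi_{33} = 0.0761

The PACF at lag k is phi_{kk}, the last component of the solution
to the Yule-Walker system G_k phi = r_k where
  (G_k)_{ij} = rho(|i - j|), (r_k)_i = rho(i), i,j = 1..k.
Equivalently, Durbin-Levinson gives phi_{kk} iteratively:
  phi_{11} = rho(1)
  phi_{kk} = [rho(k) - sum_{j=1..k-1} phi_{k-1,j} rho(k-j)]
            / [1 - sum_{j=1..k-1} phi_{k-1,j} rho(j)],
  phi_{k,j} = phi_{k-1,j} - phi_{kk} phi_{k-1,k-j},  j = 1..k-1.
Step k = 1:
  phi_11 = rho(1) = 0.2573.
Step k = 2:
  phi_22 = [rho(2) - phi_11 rho(1)] / [1 - phi_11 rho(1)] = [-0.2777 - (0.2573)(0.2573)] / [1 - (0.2573)(0.2573)]
         = -0.34390329 / 0.93379671 = -0.368285.
  Update: phi_21 = phi_11 - phi_22 phi_11 = 0.2573 - (-0.368285)(0.2573) = 0.35206.
Step k = 3:
  phi_33 = [rho(3) - phi_21 rho(2) - phi_22 rho(1)] / [1 - phi_21 rho(1) - phi_22 rho(2)]
    numerator   = -0.1311 - (0.35206)(-0.2777) - (-0.368285)(0.2573) = 0.06142671
    denominator = 1 - (0.35206)(0.2573) - (-0.368285)(-0.2777) = 0.8071423
  phi_33 = 0.06142671 / 0.8071423 = 0.0761.
Therefore phi_{33} = 0.0761.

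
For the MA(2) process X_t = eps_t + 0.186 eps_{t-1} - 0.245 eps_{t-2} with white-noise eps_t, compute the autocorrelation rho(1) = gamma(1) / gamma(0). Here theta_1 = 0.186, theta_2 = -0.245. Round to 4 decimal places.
\rho(1) = 0.1283

For an MA(q) process with theta_0 = 1, the autocovariance is
  gamma(k) = sigma^2 * sum_{i=0..q-k} theta_i * theta_{i+k},
and rho(k) = gamma(k) / gamma(0). Sigma^2 cancels.
  numerator   = (1)*(0.186) + (0.186)*(-0.245) = 0.14043.
  denominator = (1)^2 + (0.186)^2 + (-0.245)^2 = 1.094621.
  rho(1) = 0.14043 / 1.094621 = 0.1283.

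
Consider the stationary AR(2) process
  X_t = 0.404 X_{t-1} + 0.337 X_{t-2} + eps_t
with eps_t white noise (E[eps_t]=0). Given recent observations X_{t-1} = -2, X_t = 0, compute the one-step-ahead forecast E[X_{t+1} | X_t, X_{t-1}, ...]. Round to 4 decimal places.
E[X_{t+1} \mid \mathcal F_t] = -0.6740

For an AR(p) model X_t = c + sum_i phi_i X_{t-i} + eps_t, the
one-step-ahead conditional mean is
  E[X_{t+1} | X_t, ...] = c + sum_i phi_i X_{t+1-i}.
Substitute known values:
  E[X_{t+1} | ...] = (0.404) * (0) + (0.337) * (-2)
                   = -0.6740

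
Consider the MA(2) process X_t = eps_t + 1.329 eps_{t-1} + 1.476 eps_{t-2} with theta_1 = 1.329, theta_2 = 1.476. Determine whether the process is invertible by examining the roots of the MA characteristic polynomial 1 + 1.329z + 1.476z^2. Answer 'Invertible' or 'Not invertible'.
\text{Not invertible}

The MA(q) characteristic polynomial is P(z) = 1 + 1.329z + 1.476z^2.
Invertibility requires all roots to lie outside the unit circle, i.e. |z| > 1 for every root.
Set 1 + (1.329) z + (1.476) z^2 = 0, i.e. a z^2 + b z + c = 0 with a = 1.476, b = 1.329, c = 1.
Discriminant D = b^2 - 4ac = (1.329)^2 - 4*(1.476)*1 = 1.766241 - (5.904) = -4.137759.
D < 0, so the roots are the complex-conjugate pair z = (-b +/- i sqrt(-D)) / (2a) = -0.4502 +/- 0.6891i.
For a conjugate pair |z|^2 = z * conj(z) = (product of roots) = c/a = 1/(1.476) = 0.677507, so |z| = sqrt(0.677507) = 0.8231 for both roots.
Moduli of all roots: 0.8231, 0.8231.
All moduli strictly greater than 1? No.
Verdict: Not invertible.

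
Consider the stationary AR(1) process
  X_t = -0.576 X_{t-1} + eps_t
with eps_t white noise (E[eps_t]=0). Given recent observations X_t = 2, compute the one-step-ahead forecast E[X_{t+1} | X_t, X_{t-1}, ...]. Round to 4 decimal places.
E[X_{t+1} \mid \mathcal F_t] = -1.1520

For an AR(p) model X_t = c + sum_i phi_i X_{t-i} + eps_t, the
one-step-ahead conditional mean is
  E[X_{t+1} | X_t, ...] = c + sum_i phi_i X_{t+1-i}.
Substitute known values:
  E[X_{t+1} | ...] = (-0.576) * (2)
                   = -1.1520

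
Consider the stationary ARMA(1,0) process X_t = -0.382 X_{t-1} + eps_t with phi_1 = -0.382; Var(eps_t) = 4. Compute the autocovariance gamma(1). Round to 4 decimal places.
\gamma(1) = -1.7891

Multiply the model equation by X_{t-k} and take expectations. With theta_0 = psi_0 = 1 and psi_j the MA(infinity) weights, this gives
  gamma(k) - sum_i phi_i gamma(k-i) = c_k,
  c_k = sigma^2 * sum_{j=k..q} theta_j psi_{j-k}   (c_k = 0 for k > q),
using gamma(-m) = gamma(m).
Pure AR (q = 0): c_0 = sigma^2 = 4, c_k = 0 for k >= 1.
Equations for k = 0 and k = 1 (AR order 1):
  gamma(0) = phi_1 gamma(1) + c_0
  gamma(1) = phi_1 gamma(0) + c_1
Substituting the second into the first: gamma(0) (1 - phi_1^2) = c_0 + phi_1 c_1, so
  gamma(0) = c_0 / (1 - phi_1^2) = 4 / (1 - (-0.382)^2) = 4 / 0.854076 = 4.683424.
  gamma(1) = phi_1 gamma(0) = (-0.382)(4.683424) = -1.789068.
Therefore gamma(1) = -1.7891 (to 4 decimal places).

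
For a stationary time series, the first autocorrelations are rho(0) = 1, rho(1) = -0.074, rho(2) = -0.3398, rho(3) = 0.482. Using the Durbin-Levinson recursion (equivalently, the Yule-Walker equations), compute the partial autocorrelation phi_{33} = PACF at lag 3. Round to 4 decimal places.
\phi_{33} = 0.4830

The PACF at lag k is phi_{kk}, the last component of the solution
to the Yule-Walker system G_k phi = r_k where
  (G_k)_{ij} = rho(|i - j|), (r_k)_i = rho(i), i,j = 1..k.
Equivalently, Durbin-Levinson gives phi_{kk} iteratively:
  phi_{11} = rho(1)
  phi_{kk} = [rho(k) - sum_{j=1..k-1} phi_{k-1,j} rho(k-j)]
            / [1 - sum_{j=1..k-1} phi_{k-1,j} rho(j)],
  phi_{k,j} = phi_{k-1,j} - phi_{kk} phi_{k-1,k-j},  j = 1..k-1.
Step k = 1:
  phi_11 = rho(1) = -0.074.
Step k = 2:
  phi_22 = [rho(2) - phi_11 rho(1)] / [1 - phi_11 rho(1)] = [-0.3398 - (-0.074)(-0.074)] / [1 - (-0.074)(-0.074)]
         = -0.345276 / 0.994524 = -0.347177.
  Update: phi_21 = phi_11 - phi_22 phi_11 = -0.074 - (-0.347177)(-0.074) = -0.099691.
Step k = 3:
  phi_33 = [rho(3) - phi_21 rho(2) - phi_22 rho(1)] / [1 - phi_21 rho(1) - phi_22 rho(2)]
    numerator   = 0.482 - (-0.099691)(-0.3398) - (-0.347177)(-0.074) = 0.42243385
    denominator = 1 - (-0.099691)(-0.074) - (-0.347177)(-0.3398) = 0.87465207
  phi_33 = 0.42243385 / 0.87465207 = 0.483.
Therefore phi_{33} = 0.4830.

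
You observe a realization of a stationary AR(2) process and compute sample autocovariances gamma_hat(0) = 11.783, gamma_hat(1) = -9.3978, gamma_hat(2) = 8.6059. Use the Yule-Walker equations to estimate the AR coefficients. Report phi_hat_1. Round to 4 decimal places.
\hat\phi_{1} = -0.5910

The Yule-Walker equations for an AR(p) process read, in matrix form,
  Gamma_p phi = r_p,   with   (Gamma_p)_{ij} = gamma(|i - j|),
                       (r_p)_i = gamma(i),   i,j = 1..p.
Substitute the sample gammas (Toeplitz matrix and right-hand side of size 2):
  Gamma_p = [[11.783, -9.3978], [-9.3978, 11.783]]
  r_p     = [-9.3978, 8.6059]
Written out:
  11.783 phi_1 - 9.3978 phi_2 = -9.3978
  -9.3978 phi_1 + 11.783 phi_2 = 8.6059
Solve by Cramer's rule:
  det = gamma(0)^2 - gamma(1)^2 = (11.783)^2 - (-9.3978)^2 = 138.839089 - 88.31864484 = 50.52044416
  phi_hat_1 = [gamma(1) gamma(0) - gamma(1) gamma(2)] / det = [(-9.3978)(11.783) - (-9.3978)(8.6059)] / 50.52044416 = -29.85775038 / 50.52044416 = -0.591
  phi_hat_2 = [gamma(0) gamma(2) - gamma(1)^2] / det = [(11.783)(8.6059) - (-9.3978)^2] / 50.52044416 = 13.08467486 / 50.52044416 = 0.259
So phi_hat = [-0.5910, 0.2590].
Therefore phi_hat_1 = -0.5910.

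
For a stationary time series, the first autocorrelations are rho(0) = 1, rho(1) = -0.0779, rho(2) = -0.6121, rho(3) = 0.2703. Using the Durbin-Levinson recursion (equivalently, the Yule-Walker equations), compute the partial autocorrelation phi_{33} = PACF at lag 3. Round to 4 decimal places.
\phi_{33} = 0.2371

The PACF at lag k is phi_{kk}, the last component of the solution
to the Yule-Walker system G_k phi = r_k where
  (G_k)_{ij} = rho(|i - j|), (r_k)_i = rho(i), i,j = 1..k.
Equivalently, Durbin-Levinson gives phi_{kk} iteratively:
  phi_{11} = rho(1)
  phi_{kk} = [rho(k) - sum_{j=1..k-1} phi_{k-1,j} rho(k-j)]
            / [1 - sum_{j=1..k-1} phi_{k-1,j} rho(j)],
  phi_{k,j} = phi_{k-1,j} - phi_{kk} phi_{k-1,k-j},  j = 1..k-1.
Step k = 1:
  phi_11 = rho(1) = -0.0779.
Step k = 2:
  phi_22 = [rho(2) - phi_11 rho(1)] / [1 - phi_11 rho(1)] = [-0.6121 - (-0.0779)(-0.0779)] / [1 - (-0.0779)(-0.0779)]
         = -0.61816841 / 0.99393159 = -0.621943.
  Update: phi_21 = phi_11 - phi_22 phi_11 = -0.0779 - (-0.621943)(-0.0779) = -0.126349.
Step k = 3:
  phi_33 = [rho(3) - phi_21 rho(2) - phi_22 rho(1)] / [1 - phi_21 rho(1) - phi_22 rho(2)]
    numerator   = 0.2703 - (-0.126349)(-0.6121) - (-0.621943)(-0.0779) = 0.14451225
    denominator = 1 - (-0.126349)(-0.0779) - (-0.621943)(-0.6121) = 0.60946631
  phi_33 = 0.14451225 / 0.60946631 = 0.2371.
Therefore phi_{33} = 0.2371.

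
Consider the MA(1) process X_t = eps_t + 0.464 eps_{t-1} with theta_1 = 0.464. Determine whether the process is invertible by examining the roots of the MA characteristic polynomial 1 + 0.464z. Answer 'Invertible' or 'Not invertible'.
\text{Invertible}

The MA(q) characteristic polynomial is P(z) = 1 + 0.464z.
Invertibility requires all roots to lie outside the unit circle, i.e. |z| > 1 for every root.
This is linear in z: 1 + (0.464) z = 0  =>  z = -1/(0.464) = -2.155172,  |z| = 2.155172.
Moduli of all roots: 2.1552.
All moduli strictly greater than 1? Yes.
Verdict: Invertible.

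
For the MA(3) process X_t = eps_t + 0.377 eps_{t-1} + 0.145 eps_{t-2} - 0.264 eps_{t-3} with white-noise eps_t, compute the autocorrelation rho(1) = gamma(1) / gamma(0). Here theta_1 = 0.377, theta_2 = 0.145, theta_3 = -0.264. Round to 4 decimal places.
\rho(1) = 0.3191

For an MA(q) process with theta_0 = 1, the autocovariance is
  gamma(k) = sigma^2 * sum_{i=0..q-k} theta_i * theta_{i+k},
and rho(k) = gamma(k) / gamma(0). Sigma^2 cancels.
  numerator   = (1)*(0.377) + (0.377)*(0.145) + (0.145)*(-0.264) = 0.393385.
  denominator = (1)^2 + (0.377)^2 + (0.145)^2 + (-0.264)^2 = 1.23285.
  rho(1) = 0.393385 / 1.23285 = 0.3191.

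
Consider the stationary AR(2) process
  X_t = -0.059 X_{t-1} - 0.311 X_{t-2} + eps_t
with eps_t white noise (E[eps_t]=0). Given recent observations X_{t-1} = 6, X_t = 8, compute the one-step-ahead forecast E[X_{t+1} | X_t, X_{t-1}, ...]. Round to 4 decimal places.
E[X_{t+1} \mid \mathcal F_t] = -2.3380

For an AR(p) model X_t = c + sum_i phi_i X_{t-i} + eps_t, the
one-step-ahead conditional mean is
  E[X_{t+1} | X_t, ...] = c + sum_i phi_i X_{t+1-i}.
Substitute known values:
  E[X_{t+1} | ...] = (-0.059) * (8) + (-0.311) * (6)
                   = -2.3380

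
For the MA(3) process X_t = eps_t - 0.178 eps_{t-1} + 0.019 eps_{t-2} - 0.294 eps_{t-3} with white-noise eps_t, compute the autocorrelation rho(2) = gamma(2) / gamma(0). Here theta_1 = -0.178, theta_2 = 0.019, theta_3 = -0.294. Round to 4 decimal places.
\rho(2) = 0.0638

For an MA(q) process with theta_0 = 1, the autocovariance is
  gamma(k) = sigma^2 * sum_{i=0..q-k} theta_i * theta_{i+k},
and rho(k) = gamma(k) / gamma(0). Sigma^2 cancels.
  numerator   = (1)*(0.019) + (-0.178)*(-0.294) = 0.071332.
  denominator = (1)^2 + (-0.178)^2 + (0.019)^2 + (-0.294)^2 = 1.118481.
  rho(2) = 0.071332 / 1.118481 = 0.0638.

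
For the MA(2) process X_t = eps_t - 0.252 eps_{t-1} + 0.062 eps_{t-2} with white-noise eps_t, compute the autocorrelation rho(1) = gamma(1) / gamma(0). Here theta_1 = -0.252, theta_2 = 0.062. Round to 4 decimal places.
\rho(1) = -0.2507

For an MA(q) process with theta_0 = 1, the autocovariance is
  gamma(k) = sigma^2 * sum_{i=0..q-k} theta_i * theta_{i+k},
and rho(k) = gamma(k) / gamma(0). Sigma^2 cancels.
  numerator   = (1)*(-0.252) + (-0.252)*(0.062) = -0.267624.
  denominator = (1)^2 + (-0.252)^2 + (0.062)^2 = 1.067348.
  rho(1) = -0.267624 / 1.067348 = -0.2507.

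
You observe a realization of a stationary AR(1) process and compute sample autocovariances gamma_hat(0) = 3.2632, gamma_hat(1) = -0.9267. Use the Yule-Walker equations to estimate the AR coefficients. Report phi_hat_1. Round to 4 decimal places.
\hat\phi_{1} = -0.2840

The Yule-Walker equations for an AR(p) process read, in matrix form,
  Gamma_p phi = r_p,   with   (Gamma_p)_{ij} = gamma(|i - j|),
                       (r_p)_i = gamma(i),   i,j = 1..p.
Substitute the sample gammas (Toeplitz matrix and right-hand side of size 1):
  Gamma_p = [[3.2632]]
  r_p     = [-0.9267]
With p = 1 this is the single equation gamma(0) phi_1 = gamma(1):
  phi_hat_1 = gamma(1) / gamma(0) = -0.9267 / 3.2632 = -0.2840.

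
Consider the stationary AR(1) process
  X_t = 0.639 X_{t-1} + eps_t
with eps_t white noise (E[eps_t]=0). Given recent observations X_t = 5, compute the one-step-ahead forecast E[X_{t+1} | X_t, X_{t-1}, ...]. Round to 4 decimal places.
E[X_{t+1} \mid \mathcal F_t] = 3.1950

For an AR(p) model X_t = c + sum_i phi_i X_{t-i} + eps_t, the
one-step-ahead conditional mean is
  E[X_{t+1} | X_t, ...] = c + sum_i phi_i X_{t+1-i}.
Substitute known values:
  E[X_{t+1} | ...] = (0.639) * (5)
                   = 3.1950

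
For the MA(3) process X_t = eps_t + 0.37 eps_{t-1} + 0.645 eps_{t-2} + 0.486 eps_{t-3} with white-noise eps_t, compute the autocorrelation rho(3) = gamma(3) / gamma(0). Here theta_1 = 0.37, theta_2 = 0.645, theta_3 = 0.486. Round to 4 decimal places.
\rho(3) = 0.2716

For an MA(q) process with theta_0 = 1, the autocovariance is
  gamma(k) = sigma^2 * sum_{i=0..q-k} theta_i * theta_{i+k},
and rho(k) = gamma(k) / gamma(0). Sigma^2 cancels.
  numerator   = (1)*(0.486) = 0.486.
  denominator = (1)^2 + (0.37)^2 + (0.645)^2 + (0.486)^2 = 1.789121.
  rho(3) = 0.486 / 1.789121 = 0.2716.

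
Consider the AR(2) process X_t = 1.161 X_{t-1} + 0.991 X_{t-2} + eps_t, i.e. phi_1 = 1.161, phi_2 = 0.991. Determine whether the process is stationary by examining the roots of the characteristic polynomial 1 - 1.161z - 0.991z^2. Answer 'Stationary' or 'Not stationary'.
\text{Not stationary}

The AR(p) characteristic polynomial is P(z) = 1 - 1.161z - 0.991z^2.
Stationarity requires all roots to lie outside the unit circle, i.e. |z| > 1 for every root.
Set 1 + (-1.161) z + (-0.991) z^2 = 0, i.e. a z^2 + b z + c = 0 with a = -0.991, b = -1.161, c = 1.
Discriminant D = b^2 - 4ac = (-1.161)^2 - 4*(-0.991)*1 = 1.347921 - (-3.964) = 5.311921.
D >= 0, so the roots are real: z = (-b +/- sqrt(D)) / (2a) = (1.161 +/- 2.304761) / (-1.982).
  z_1 = (1.161 + 2.304761) / (-1.982) = -1.7486,   |z_1| = 1.7486.
  z_2 = (1.161 - 2.304761) / (-1.982) = 0.5771,   |z_2| = 0.5771.
Moduli of all roots: 1.7486, 0.5771.
All moduli strictly greater than 1? No.
Verdict: Not stationary.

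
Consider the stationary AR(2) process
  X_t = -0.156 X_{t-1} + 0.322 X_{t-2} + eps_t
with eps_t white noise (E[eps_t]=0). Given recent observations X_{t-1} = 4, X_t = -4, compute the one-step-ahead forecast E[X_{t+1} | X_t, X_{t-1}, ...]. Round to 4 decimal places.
E[X_{t+1} \mid \mathcal F_t] = 1.9120

For an AR(p) model X_t = c + sum_i phi_i X_{t-i} + eps_t, the
one-step-ahead conditional mean is
  E[X_{t+1} | X_t, ...] = c + sum_i phi_i X_{t+1-i}.
Substitute known values:
  E[X_{t+1} | ...] = (-0.156) * (-4) + (0.322) * (4)
                   = 1.9120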